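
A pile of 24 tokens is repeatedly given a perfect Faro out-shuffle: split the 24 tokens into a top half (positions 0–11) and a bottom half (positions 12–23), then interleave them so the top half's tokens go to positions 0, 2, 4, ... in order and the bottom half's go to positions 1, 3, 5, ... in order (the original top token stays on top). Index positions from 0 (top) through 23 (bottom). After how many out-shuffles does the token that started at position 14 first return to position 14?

Follow position 14 under repeated out-shuffles:
14 → 5 → 10 → 20 → 17 → 11 → 22 → 21 → 19 → 15 → 7 → 14
It first returns after 11 out-shuffles.

11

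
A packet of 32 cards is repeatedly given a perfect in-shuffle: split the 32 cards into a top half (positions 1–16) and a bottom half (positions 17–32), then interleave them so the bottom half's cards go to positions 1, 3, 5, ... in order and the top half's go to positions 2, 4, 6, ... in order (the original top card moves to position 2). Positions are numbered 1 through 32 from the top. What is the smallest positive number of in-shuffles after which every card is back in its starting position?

10

The in-shuffle permutes the 32 positions with cycle lengths [2, 10, 10, 10].
Every card is home exactly when every cycle has completed a whole number of laps, i.e. after lcm(2, 10) = 10 in-shuffles.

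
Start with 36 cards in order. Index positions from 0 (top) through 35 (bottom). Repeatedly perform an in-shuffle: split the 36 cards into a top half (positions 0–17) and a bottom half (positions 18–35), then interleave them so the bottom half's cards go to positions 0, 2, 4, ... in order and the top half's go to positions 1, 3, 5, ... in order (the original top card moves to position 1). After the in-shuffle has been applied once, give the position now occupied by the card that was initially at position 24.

12

Track the card's position through each in-shuffle:
24 → 12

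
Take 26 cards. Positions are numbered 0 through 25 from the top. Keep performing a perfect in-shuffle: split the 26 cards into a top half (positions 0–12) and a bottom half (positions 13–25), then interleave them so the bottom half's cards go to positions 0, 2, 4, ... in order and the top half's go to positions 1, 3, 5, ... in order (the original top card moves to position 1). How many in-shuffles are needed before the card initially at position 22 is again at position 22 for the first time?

18

Follow position 22 under repeated in-shuffles:
22 → 18 → 10 → 21 → 16 → 6 → 13 → 0 → 1 → 3 → 7 → 15 → 4 → 9 → 19 → 12 → 25 → 24 → 22
It first returns after 18 in-shuffles.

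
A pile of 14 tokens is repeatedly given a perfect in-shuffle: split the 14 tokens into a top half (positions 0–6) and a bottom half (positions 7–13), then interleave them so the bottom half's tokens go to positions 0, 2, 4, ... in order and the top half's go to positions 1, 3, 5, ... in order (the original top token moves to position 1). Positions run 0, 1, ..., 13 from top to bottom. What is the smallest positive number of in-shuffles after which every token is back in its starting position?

4

The in-shuffle permutes the 14 positions with cycle lengths [2, 4, 4, 4].
Every token is home exactly when every cycle has completed a whole number of laps, i.e. after lcm(2, 4) = 4 in-shuffles.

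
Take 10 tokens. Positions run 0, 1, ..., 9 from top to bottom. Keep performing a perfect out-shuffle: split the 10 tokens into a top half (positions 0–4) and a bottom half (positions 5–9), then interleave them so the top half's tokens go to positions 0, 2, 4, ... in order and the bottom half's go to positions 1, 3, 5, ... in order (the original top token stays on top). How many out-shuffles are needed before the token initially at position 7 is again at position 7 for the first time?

Follow position 7 under repeated out-shuffles:
7 → 5 → 1 → 2 → 4 → 8 → 7
It first returns after 6 out-shuffles.

6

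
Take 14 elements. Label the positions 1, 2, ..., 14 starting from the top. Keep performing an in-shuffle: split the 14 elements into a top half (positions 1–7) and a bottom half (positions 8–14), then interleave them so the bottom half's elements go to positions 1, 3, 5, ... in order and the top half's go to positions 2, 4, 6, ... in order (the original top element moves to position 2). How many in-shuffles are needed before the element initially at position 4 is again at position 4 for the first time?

4

Follow position 4 under repeated in-shuffles:
4 → 8 → 1 → 2 → 4
It first returns after 4 in-shuffles.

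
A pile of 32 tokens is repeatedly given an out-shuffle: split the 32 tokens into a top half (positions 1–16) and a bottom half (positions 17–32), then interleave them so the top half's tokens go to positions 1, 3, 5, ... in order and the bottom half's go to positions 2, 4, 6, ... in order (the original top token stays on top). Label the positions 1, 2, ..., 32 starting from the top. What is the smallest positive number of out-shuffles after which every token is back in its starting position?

The out-shuffle permutes the 32 positions with cycle lengths [1, 1, 5, 5, 5, 5, 5, 5].
Every token is home exactly when every cycle has completed a whole number of laps, i.e. after lcm(1, 5) = 5 out-shuffles.

5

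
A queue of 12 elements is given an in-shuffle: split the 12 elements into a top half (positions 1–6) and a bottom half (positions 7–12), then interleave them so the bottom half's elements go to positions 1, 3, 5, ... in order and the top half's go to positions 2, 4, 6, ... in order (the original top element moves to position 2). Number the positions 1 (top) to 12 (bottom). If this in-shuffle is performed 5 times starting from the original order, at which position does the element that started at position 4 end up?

Track the element's position through each in-shuffle:
4 → 8 → 3 → 6 → 12 → 11

11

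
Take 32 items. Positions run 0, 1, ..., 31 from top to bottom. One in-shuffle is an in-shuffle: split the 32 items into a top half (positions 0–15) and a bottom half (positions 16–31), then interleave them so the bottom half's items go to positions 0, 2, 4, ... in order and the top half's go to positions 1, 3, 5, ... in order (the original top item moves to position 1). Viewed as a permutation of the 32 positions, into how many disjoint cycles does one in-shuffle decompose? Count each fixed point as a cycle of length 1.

4

Trace each unvisited position around until it returns:
(0 1 3 7 15 31 30 28 24 16) (2 5 11 23 14 29 26 20 8 17) (4 9 19 6 13 27 22 12 25 18) (10 21)
4 cycles in total.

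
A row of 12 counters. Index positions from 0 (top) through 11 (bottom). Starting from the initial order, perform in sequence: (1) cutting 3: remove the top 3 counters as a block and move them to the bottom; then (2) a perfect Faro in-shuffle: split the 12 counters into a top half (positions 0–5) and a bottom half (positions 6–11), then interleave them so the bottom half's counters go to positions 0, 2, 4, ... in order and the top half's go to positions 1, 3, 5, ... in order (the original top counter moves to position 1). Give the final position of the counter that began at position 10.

2

Track the counter from position 10 forward through each operation:
  after op 1 (cut 3): 10 → 7
  after op 2 (in-shuffle): 7 → 2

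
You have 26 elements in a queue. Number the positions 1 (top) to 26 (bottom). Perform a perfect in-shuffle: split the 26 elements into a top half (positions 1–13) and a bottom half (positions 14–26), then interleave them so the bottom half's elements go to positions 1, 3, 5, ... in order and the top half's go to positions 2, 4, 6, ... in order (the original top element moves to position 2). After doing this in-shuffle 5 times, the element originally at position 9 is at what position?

18

Track the element's position through each in-shuffle:
9 → 18 → 9 → 18 → 9 → 18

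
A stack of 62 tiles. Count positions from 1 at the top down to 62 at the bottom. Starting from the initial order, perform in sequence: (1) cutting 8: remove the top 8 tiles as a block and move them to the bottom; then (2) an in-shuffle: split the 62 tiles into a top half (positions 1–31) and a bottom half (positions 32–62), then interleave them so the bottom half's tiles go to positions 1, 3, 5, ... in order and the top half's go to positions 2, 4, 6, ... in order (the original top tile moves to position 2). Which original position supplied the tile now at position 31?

55

Undo the operations in reverse order, starting from position 31:
  undo op 2 (in-shuffle, from bottom half): 31 ← 47
  undo op 1 (cut 8): 47 ← 55
So the tile at position 31 came from original position 55.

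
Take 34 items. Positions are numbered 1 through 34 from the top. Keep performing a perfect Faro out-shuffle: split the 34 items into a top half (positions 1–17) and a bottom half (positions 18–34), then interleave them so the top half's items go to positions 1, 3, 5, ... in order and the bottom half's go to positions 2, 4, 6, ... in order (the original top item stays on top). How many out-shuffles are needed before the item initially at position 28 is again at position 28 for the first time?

Follow position 28 under repeated out-shuffles:
28 → 22 → 10 → 19 → 4 → 7 → 13 → 25 → 16 → 31 → 28
It first returns after 10 out-shuffles.

10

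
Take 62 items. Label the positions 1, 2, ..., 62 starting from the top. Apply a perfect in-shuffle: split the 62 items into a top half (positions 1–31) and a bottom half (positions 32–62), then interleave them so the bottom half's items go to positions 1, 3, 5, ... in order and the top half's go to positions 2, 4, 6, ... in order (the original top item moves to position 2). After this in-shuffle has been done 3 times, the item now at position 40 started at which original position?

5

Work backwards from position 40, undoing one in-shuffle at a time:
40 ← 20 ← 10 ← 5
So the item now at position 40 started at position 5.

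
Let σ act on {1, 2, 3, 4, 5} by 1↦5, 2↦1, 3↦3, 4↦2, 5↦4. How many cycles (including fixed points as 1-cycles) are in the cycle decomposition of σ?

2

Cycle decomposition: (1 5 4 2) (3).
2 cycles.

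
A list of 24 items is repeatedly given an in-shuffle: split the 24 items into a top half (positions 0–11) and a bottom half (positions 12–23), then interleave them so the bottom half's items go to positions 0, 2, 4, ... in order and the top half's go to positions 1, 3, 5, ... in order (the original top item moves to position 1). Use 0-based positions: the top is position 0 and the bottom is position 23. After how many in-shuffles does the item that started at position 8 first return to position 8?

20

Follow position 8 under repeated in-shuffles:
8 → 17 → 10 → 21 → 18 → 12 → 0 → 1 → 3 → 7 → 15 → 6 → 13 → 2 → 5 → 11 → 23 → 22 → 20 → 16 → 8
It first returns after 20 in-shuffles.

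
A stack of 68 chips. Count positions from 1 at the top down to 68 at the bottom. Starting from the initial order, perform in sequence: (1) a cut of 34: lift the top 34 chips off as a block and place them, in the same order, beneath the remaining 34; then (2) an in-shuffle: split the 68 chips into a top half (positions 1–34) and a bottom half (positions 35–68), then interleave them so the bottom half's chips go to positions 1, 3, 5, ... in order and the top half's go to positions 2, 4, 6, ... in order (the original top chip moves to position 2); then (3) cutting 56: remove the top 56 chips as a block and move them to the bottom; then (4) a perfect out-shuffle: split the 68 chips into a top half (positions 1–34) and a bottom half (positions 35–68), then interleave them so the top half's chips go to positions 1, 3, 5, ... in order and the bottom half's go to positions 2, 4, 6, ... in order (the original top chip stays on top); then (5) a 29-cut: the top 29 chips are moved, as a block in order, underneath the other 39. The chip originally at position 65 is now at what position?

Track the chip from position 65 forward through each operation:
  after op 1 (cut 34): 65 → 31
  after op 2 (in-shuffle): 31 → 62
  after op 3 (cut 56): 62 → 6
  after op 4 (out-shuffle): 6 → 11
  after op 5 (cut 29): 11 → 50

50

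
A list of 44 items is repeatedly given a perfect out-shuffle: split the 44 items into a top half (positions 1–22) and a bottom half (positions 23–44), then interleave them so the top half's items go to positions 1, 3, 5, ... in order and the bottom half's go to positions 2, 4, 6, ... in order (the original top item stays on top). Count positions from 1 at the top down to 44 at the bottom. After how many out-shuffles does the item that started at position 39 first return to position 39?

14

Follow position 39 under repeated out-shuffles:
39 → 34 → 24 → 4 → 7 → 13 → 25 → 6 → 11 → 21 → 41 → 38 → 32 → 20 → 39
It first returns after 14 out-shuffles.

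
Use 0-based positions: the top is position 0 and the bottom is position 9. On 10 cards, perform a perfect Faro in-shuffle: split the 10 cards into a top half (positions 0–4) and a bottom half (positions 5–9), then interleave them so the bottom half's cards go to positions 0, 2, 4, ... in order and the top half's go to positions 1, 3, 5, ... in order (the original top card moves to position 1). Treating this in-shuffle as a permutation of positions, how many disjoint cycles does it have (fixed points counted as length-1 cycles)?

Trace each unvisited position around until it returns:
(0 1 3 7 4 9 8 6 2 5)
1 cycle in total.

1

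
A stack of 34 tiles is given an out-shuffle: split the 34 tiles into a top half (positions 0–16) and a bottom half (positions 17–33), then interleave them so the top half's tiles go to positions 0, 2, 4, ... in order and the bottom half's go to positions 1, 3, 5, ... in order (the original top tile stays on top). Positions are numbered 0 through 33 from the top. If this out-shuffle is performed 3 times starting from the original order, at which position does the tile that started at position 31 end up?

Track the tile's position through each out-shuffle:
31 → 29 → 25 → 17

17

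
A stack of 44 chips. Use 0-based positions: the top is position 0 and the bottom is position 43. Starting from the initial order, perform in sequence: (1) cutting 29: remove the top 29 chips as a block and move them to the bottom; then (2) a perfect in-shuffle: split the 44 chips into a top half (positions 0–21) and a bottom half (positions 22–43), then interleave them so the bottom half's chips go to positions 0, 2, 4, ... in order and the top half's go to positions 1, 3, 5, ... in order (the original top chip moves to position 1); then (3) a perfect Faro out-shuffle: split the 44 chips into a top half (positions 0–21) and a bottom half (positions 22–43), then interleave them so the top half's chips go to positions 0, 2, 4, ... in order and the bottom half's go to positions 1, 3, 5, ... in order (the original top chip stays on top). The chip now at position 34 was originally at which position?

37

Undo the operations in reverse order, starting from position 34:
  undo op 3 (out-shuffle, from top half): 34 ← 17
  undo op 2 (in-shuffle, from top half): 17 ← 8
  undo op 1 (cut 29): 8 ← 37
So the chip at position 34 came from original position 37.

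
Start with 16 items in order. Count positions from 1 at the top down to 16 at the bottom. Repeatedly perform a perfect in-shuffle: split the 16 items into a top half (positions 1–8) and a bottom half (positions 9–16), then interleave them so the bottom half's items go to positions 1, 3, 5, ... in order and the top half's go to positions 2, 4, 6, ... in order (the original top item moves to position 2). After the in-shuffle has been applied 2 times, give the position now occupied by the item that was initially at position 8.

Track the item's position through each in-shuffle:
8 → 16 → 15

15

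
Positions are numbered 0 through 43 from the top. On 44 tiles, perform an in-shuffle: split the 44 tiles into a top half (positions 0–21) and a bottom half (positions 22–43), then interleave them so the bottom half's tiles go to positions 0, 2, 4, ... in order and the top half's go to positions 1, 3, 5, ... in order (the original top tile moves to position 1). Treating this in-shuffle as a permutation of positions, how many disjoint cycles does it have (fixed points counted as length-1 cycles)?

7

Trace each unvisited position around until it returns:
(0 1 3 7 15 31 ... len 12) (2 5 11 23) (4 9 19 39 34 24) (6 13 27 10 21 43 ... len 12) (8 17 35 26) (14 29) (20 41 38 32)
7 cycles in total.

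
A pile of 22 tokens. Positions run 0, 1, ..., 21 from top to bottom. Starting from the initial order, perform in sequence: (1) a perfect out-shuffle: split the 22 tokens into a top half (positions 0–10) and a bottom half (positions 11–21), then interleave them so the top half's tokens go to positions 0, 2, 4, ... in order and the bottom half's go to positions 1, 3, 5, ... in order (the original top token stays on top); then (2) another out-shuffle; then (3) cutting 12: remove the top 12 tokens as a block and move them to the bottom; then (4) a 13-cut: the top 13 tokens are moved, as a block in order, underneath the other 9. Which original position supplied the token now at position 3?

Undo the operations in reverse order, starting from position 3:
  undo op 4 (cut 13): 3 ← 16
  undo op 3 (cut 12): 16 ← 6
  undo op 2 (out-shuffle, from top half): 6 ← 3
  undo op 1 (out-shuffle, from bottom half): 3 ← 12
So the token at position 3 came from original position 12.

12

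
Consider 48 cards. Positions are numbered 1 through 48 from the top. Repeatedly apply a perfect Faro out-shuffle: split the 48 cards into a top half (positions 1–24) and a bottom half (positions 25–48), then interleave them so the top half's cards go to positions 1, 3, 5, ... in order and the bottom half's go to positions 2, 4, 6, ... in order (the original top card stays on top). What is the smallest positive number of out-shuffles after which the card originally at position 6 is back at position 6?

23

Follow position 6 under repeated out-shuffles:
6 → 11 → 21 → 41 → 34 → 20 → 39 → 30 → ... → 6 (length 23)
It first returns after 23 out-shuffles.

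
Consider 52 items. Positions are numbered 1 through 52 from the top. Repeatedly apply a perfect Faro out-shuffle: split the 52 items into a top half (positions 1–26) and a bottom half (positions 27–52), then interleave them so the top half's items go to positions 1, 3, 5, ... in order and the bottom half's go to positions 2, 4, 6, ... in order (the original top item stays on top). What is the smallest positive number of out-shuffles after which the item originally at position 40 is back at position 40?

8

Follow position 40 under repeated out-shuffles:
40 → 28 → 4 → 7 → 13 → 25 → 49 → 46 → 40
It first returns after 8 out-shuffles.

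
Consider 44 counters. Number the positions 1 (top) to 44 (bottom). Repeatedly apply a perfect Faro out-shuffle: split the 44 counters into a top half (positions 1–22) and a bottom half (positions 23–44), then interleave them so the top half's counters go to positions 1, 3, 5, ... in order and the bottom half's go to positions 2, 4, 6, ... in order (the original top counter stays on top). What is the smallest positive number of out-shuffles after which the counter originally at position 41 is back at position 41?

Follow position 41 under repeated out-shuffles:
41 → 38 → 32 → 20 → 39 → 34 → 24 → 4 → 7 → 13 → 25 → 6 → 11 → 21 → 41
It first returns after 14 out-shuffles.

14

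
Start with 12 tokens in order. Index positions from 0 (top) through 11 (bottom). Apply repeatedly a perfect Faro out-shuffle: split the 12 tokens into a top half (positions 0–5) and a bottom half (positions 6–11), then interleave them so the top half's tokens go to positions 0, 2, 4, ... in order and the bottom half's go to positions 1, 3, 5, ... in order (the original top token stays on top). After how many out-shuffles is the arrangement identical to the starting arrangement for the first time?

10

The out-shuffle permutes the 12 positions with cycle lengths [1, 1, 10].
Every token is home exactly when every cycle has completed a whole number of laps, i.e. after lcm(1, 10) = 10 out-shuffles.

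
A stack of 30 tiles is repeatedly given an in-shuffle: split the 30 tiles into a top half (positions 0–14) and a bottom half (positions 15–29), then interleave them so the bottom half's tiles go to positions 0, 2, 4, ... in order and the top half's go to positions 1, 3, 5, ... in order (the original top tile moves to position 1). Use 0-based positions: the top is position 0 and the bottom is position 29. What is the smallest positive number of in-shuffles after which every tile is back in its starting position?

5

The in-shuffle permutes the 30 positions with cycle lengths [5, 5, 5, 5, 5, 5].
Every tile is home exactly when every cycle has completed a whole number of laps, i.e. after lcm(5) = 5 in-shuffles.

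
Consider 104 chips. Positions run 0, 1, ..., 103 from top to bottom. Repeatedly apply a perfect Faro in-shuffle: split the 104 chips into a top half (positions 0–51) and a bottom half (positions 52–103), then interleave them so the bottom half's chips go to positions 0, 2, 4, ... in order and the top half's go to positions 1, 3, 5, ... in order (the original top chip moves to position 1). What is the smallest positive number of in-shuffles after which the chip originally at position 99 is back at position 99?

6

Follow position 99 under repeated in-shuffles:
99 → 94 → 84 → 64 → 24 → 49 → 99
It first returns after 6 in-shuffles.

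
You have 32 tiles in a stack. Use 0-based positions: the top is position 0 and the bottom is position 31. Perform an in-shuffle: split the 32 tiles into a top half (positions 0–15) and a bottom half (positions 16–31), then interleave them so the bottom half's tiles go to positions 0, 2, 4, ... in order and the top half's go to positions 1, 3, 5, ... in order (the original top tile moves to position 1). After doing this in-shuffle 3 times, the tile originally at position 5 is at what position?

14

Track the tile's position through each in-shuffle:
5 → 11 → 23 → 14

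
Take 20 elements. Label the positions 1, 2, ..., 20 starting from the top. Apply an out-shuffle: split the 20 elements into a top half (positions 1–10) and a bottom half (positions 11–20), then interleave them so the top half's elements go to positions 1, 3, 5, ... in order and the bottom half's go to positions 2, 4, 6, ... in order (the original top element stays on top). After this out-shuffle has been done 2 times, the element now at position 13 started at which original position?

Work backwards from position 13, undoing one out-shuffle at a time:
13 ← 7 ← 4
So the element now at position 13 started at position 4.

4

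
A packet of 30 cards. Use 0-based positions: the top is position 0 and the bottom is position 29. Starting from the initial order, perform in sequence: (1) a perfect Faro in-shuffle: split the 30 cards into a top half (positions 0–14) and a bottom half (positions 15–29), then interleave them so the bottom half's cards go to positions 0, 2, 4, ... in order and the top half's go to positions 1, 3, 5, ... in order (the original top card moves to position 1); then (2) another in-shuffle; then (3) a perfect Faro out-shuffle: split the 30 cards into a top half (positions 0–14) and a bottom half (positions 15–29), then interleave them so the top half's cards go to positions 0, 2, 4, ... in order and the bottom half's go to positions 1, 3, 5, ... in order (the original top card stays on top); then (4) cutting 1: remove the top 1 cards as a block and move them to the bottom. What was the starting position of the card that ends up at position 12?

20

Undo the operations in reverse order, starting from position 12:
  undo op 4 (cut 1): 12 ← 13
  undo op 3 (out-shuffle, from bottom half): 13 ← 21
  undo op 2 (in-shuffle, from top half): 21 ← 10
  undo op 1 (in-shuffle, from bottom half): 10 ← 20
So the card at position 12 came from original position 20.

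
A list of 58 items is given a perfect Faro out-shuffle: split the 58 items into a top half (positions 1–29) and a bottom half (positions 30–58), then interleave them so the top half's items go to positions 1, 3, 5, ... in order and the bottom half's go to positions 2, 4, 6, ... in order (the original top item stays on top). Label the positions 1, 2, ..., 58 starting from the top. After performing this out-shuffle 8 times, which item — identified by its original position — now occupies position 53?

Work backwards from position 53, undoing one out-shuffle at a time:
53 ← 27 ← 14 ← 36 ← 47 ← 24 ← 41 ← 21 ← 11
So the item now at position 53 started at position 11.

11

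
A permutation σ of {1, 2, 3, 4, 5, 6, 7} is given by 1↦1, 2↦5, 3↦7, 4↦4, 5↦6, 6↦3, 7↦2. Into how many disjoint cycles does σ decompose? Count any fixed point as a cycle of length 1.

3

Cycle decomposition: (1) (2 5 6 3 7) (4).
3 cycles.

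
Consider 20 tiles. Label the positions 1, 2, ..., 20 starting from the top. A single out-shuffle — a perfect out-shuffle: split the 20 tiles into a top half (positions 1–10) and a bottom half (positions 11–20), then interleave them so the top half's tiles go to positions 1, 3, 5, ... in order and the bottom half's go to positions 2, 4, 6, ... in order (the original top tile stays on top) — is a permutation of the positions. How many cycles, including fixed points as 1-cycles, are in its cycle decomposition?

Trace each unvisited position around until it returns:
(1) (2 3 5 9 17 14 ... len 18) (20)
3 cycles in total.

3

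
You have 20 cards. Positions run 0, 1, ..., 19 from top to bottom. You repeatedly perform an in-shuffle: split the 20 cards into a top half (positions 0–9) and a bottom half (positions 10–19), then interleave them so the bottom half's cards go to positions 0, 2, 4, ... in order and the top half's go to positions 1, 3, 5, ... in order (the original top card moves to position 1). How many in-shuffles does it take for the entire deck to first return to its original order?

The in-shuffle permutes the 20 positions with cycle lengths [2, 3, 3, 6, 6].
Every card is home exactly when every cycle has completed a whole number of laps, i.e. after lcm(2, 3, 6) = 6 in-shuffles.

6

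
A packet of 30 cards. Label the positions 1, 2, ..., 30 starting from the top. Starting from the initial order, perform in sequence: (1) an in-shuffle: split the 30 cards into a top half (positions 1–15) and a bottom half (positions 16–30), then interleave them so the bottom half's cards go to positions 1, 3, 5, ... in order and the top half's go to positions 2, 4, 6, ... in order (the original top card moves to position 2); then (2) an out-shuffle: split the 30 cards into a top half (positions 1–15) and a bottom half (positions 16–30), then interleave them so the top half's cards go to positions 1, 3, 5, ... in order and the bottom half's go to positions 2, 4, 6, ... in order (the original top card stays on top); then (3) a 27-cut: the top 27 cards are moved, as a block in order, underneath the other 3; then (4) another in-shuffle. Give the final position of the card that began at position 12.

11

Track the card from position 12 forward through each operation:
  after op 1 (in-shuffle): 12 → 24
  after op 2 (out-shuffle): 24 → 18
  after op 3 (cut 27): 18 → 21
  after op 4 (in-shuffle): 21 → 11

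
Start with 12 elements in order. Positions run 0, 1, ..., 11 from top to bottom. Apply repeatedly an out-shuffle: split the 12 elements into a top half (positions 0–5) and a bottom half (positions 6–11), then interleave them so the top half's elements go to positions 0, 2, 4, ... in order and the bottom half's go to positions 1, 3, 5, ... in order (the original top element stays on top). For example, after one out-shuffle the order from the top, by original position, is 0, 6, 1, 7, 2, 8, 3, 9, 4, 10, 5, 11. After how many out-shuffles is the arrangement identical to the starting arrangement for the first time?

The out-shuffle permutes the 12 positions with cycle lengths [1, 1, 10].
Every element is home exactly when every cycle has completed a whole number of laps, i.e. after lcm(1, 10) = 10 out-shuffles.

10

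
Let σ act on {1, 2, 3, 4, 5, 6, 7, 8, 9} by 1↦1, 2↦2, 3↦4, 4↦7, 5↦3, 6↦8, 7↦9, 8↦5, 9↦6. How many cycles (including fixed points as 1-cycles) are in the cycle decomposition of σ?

Cycle decomposition: (1) (2) (3 4 7 9 6 8 5).
3 cycles.

3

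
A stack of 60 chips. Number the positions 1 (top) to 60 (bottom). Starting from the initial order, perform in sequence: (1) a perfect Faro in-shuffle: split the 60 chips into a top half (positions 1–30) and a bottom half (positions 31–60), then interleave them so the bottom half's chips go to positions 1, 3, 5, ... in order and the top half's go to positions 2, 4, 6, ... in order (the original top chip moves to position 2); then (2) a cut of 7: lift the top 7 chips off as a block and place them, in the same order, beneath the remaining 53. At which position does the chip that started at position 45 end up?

22

Track the chip from position 45 forward through each operation:
  after op 1 (in-shuffle): 45 → 29
  after op 2 (cut 7): 29 → 22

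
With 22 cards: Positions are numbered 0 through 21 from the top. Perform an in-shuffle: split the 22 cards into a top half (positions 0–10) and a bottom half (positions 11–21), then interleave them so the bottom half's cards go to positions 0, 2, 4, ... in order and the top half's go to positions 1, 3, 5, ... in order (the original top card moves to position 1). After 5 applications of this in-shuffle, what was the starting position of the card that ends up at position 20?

Work backwards from position 20, undoing one in-shuffle at a time:
20 ← 21 ← 10 ← 16 ← 19 ← 9
So the card now at position 20 started at position 9.

9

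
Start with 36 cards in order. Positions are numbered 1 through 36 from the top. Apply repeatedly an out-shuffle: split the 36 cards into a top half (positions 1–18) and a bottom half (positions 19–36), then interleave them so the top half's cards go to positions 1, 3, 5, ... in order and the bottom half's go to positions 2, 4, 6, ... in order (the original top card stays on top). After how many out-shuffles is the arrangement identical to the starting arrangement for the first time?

12

The out-shuffle permutes the 36 positions with cycle lengths [1, 1, 3, 3, 4, 12, 12].
Every card is home exactly when every cycle has completed a whole number of laps, i.e. after lcm(1, 3, 4, 12) = 12 out-shuffles.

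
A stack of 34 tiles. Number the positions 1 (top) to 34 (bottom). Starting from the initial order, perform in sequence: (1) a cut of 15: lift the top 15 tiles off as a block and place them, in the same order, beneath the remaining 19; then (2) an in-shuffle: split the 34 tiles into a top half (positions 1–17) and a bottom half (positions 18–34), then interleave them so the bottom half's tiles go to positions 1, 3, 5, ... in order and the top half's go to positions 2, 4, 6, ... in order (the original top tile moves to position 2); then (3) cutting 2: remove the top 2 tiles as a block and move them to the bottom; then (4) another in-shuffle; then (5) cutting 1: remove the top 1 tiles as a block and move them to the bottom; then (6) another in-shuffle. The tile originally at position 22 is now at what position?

11

Track the tile from position 22 forward through each operation:
  after op 1 (cut 15): 22 → 7
  after op 2 (in-shuffle): 7 → 14
  after op 3 (cut 2): 14 → 12
  after op 4 (in-shuffle): 12 → 24
  after op 5 (cut 1): 24 → 23
  after op 6 (in-shuffle): 23 → 11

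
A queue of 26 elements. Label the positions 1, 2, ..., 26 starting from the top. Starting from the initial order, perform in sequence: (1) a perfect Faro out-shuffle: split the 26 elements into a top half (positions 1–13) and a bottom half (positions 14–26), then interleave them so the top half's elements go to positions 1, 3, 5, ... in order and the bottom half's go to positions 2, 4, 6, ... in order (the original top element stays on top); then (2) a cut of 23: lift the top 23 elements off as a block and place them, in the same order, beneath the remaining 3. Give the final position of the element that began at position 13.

Track the element from position 13 forward through each operation:
  after op 1 (out-shuffle): 13 → 25
  after op 2 (cut 23): 25 → 2

2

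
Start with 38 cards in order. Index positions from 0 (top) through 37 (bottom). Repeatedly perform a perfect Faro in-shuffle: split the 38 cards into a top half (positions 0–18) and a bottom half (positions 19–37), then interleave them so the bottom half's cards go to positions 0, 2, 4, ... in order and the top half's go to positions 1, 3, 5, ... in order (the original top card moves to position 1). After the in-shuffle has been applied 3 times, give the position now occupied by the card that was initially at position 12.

Track the card's position through each in-shuffle:
12 → 25 → 12 → 25

25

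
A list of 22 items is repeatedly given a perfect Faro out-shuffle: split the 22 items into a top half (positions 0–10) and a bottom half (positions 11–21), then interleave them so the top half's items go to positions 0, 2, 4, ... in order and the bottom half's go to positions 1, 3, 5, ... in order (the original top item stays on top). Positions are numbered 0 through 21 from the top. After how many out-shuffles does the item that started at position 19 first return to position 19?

Follow position 19 under repeated out-shuffles:
19 → 17 → 13 → 5 → 10 → 20 → 19
It first returns after 6 out-shuffles.

6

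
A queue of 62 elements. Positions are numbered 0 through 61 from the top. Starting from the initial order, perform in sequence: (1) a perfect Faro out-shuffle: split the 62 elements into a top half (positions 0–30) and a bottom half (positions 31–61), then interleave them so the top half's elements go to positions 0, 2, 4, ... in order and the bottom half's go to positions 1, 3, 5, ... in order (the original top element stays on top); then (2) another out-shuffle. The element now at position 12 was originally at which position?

Undo the operations in reverse order, starting from position 12:
  undo op 2 (out-shuffle, from top half): 12 ← 6
  undo op 1 (out-shuffle, from top half): 6 ← 3
So the element at position 12 came from original position 3.

3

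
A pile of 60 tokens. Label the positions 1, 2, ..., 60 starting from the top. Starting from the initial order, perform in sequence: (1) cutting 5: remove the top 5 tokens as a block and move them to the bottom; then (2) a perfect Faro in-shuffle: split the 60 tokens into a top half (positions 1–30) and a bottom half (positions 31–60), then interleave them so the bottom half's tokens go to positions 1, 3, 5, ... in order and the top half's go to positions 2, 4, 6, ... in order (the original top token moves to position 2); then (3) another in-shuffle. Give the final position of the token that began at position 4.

53

Track the token from position 4 forward through each operation:
  after op 1 (cut 5): 4 → 59
  after op 2 (in-shuffle): 59 → 57
  after op 3 (in-shuffle): 57 → 53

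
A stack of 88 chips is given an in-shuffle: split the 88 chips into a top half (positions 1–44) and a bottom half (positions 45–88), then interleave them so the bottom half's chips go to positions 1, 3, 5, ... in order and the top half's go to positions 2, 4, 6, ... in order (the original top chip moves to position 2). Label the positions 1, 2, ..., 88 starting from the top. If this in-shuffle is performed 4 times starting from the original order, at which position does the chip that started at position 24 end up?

28

Track the chip's position through each in-shuffle:
24 → 48 → 7 → 14 → 28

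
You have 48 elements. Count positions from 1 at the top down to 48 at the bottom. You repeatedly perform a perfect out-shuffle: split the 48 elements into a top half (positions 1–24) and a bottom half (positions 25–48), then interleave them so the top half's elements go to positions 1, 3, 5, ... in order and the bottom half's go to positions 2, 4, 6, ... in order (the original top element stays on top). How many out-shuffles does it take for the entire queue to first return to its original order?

The out-shuffle permutes the 48 positions with cycle lengths [1, 1, 23, 23].
Every element is home exactly when every cycle has completed a whole number of laps, i.e. after lcm(1, 23) = 23 out-shuffles.

23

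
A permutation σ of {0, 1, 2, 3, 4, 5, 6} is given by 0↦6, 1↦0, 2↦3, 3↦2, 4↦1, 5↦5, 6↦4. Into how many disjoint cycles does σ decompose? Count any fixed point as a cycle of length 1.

Cycle decomposition: (0 6 4 1) (2 3) (5).
3 cycles.

3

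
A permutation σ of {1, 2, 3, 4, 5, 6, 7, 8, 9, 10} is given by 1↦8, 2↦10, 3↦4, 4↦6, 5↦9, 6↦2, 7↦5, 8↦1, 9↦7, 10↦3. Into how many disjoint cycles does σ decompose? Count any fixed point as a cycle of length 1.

3

Cycle decomposition: (1 8) (2 10 3 4 6) (5 9 7).
3 cycles.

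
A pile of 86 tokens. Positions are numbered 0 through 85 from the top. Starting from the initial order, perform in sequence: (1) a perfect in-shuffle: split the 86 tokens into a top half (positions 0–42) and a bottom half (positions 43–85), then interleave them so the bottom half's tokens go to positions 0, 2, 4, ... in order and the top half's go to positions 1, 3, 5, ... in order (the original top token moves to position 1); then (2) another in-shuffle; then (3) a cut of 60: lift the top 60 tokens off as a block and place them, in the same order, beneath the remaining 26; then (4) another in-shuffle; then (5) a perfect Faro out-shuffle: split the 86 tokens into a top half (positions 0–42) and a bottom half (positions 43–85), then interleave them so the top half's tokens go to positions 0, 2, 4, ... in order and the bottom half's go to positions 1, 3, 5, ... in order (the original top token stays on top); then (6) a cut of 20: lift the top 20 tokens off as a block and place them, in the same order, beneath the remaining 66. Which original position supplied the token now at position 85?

Undo the operations in reverse order, starting from position 85:
  undo op 6 (cut 20): 85 ← 19
  undo op 5 (out-shuffle, from bottom half): 19 ← 52
  undo op 4 (in-shuffle, from bottom half): 52 ← 69
  undo op 3 (cut 60): 69 ← 43
  undo op 2 (in-shuffle, from top half): 43 ← 21
  undo op 1 (in-shuffle, from top half): 21 ← 10
So the token at position 85 came from original position 10.

10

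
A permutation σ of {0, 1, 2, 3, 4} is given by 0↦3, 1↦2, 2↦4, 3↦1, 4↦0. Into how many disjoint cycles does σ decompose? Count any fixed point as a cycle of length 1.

Cycle decomposition: (0 3 1 2 4).
1 cycle.

1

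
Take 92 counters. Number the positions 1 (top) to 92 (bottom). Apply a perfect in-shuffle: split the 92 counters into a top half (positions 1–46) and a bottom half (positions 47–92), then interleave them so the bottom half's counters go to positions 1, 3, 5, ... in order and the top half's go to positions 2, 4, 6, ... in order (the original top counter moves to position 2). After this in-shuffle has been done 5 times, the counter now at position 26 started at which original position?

88

Work backwards from position 26, undoing one in-shuffle at a time:
26 ← 13 ← 53 ← 73 ← 83 ← 88
So the counter now at position 26 started at position 88.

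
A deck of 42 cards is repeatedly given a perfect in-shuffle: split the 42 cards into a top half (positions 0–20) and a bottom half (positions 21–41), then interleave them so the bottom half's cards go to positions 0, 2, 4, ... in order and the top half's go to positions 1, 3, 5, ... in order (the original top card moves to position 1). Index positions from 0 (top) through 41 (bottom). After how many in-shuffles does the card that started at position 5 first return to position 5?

14

Follow position 5 under repeated in-shuffles:
5 → 11 → 23 → 4 → 9 → 19 → 39 → 36 → 30 → 18 → 37 → 32 → 22 → 2 → 5
It first returns after 14 in-shuffles.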